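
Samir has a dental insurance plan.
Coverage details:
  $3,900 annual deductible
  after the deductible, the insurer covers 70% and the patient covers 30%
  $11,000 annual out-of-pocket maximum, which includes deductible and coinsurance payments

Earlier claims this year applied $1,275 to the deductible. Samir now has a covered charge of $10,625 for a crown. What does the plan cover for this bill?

$5,600

Deductible still to meet: $3,900 − $1,275 = $2,625.
The remaining $8,000 (= $10,625 − $2,625) moves to coinsurance.
Patient's 30% share of $8,000 is $2,400.
Patient responsibility before any cap: $2,625 + $2,400 = $5,025.
Cumulative spending $1,275 + $5,025 = $6,300 stays under the $11,000 maximum.
The plan picks up $10,625 − $5,025 = $5,600.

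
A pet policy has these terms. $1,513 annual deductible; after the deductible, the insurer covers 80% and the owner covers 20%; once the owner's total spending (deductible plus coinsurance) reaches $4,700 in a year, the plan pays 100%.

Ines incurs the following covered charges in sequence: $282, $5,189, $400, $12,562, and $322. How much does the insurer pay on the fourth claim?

$10,246.60

Bill 1, $282: fully absorbed by the deductible. Cost to owner: $282. OOP to date $282. Plan pays $282 − $282 = $0.
Bill 2, $5,189: deductible takes $1,231, $3,958 remains; coinsurance $3,958 × 20% = $791.60. Owner pays $2,022.60; OOP now $2,304.60. Insurer: $5,189 − $2,022.60 = $3,166.40.
Bill 3, $400: deductible already satisfied, so owner's share is 20% × $400 = $80. Owner pays $80; OOP now $2,384.60. Plan pays $400 − $80 = $320.
Bill 4, $12,562: 20% coinsurance on $12,562 = $2,512.40. Adding that to $2,384.60 gives $4,897, past the $4,700 cap; owner pays only $4,700 − $2,384.60 = $2,315.40. Insurer: $12,562 − $2,315.40 = $10,246.60.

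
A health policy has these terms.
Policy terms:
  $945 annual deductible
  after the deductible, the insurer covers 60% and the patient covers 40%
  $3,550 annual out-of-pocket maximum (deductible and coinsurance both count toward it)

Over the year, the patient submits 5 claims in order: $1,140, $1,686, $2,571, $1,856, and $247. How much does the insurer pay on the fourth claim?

Claim 1 ($1,140): $945 finishes the deductible; $195 goes to coinsurance; 40% of $195 = $78. Patient owes $1,023 (running OOP $1,023). Insurer: $1,140 − $1,023 = $117.
Claim 2 ($1,686): 40% coinsurance on $1,686 = $674.40. Patient owes $674.40 (running OOP $1,697.40). Insurer: $1,686 − $674.40 = $1,011.60.
Claim 3 ($2,571): deductible met; 40% of $2,571 = $1,028.40. Patient pays $1,028.40; OOP now $2,725.80. Plan pays $2,571 − $1,028.40 = $1,542.60.
Claim 4 ($1,856): 40% coinsurance on $1,856 = $742.40. Patient pays $742.40; OOP now $3,468.20. Plan pays $1,856 − $742.40 = $1,113.60.

$1,113.60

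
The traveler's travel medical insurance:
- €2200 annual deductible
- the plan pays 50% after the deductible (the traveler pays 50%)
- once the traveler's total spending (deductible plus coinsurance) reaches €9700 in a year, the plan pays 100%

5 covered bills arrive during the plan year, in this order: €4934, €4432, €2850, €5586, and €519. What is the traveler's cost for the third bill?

#1 (€4934): €2200 to deductible, leaving €2734; coinsurance €2734 × 50% = €1367. Cost to traveler: €3567. OOP to date €3567.
#2 (€4432): deductible already satisfied, so traveler's share is 50% × €4432 = €2216. Cost to traveler: €2216. OOP to date €5783.
#3 (€2850): 50% coinsurance on €2850 = €1425. Cost to traveler: €1425. OOP to date €7208.

€1425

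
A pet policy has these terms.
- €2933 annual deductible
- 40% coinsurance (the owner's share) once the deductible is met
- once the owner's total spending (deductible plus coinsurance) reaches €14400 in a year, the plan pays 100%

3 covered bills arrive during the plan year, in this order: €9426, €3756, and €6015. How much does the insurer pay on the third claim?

€3609

Claim 1 (€9426): €2933 finishes the deductible; €6493 goes to coinsurance; coinsurance €6493 × 40% = €2597.20. Cost to owner: €5530.20. OOP to date €5530.20. Insurer: €9426 − €5530.20 = €3895.80.
Claim 2 (€3756): 40% coinsurance on €3756 = €1502.40. Cost to owner: €1502.40. OOP to date €7032.60. Insurer: €3756 − €1502.40 = €2253.60.
Claim 3 (€6015): 40% coinsurance on €6015 = €2406. Cost to owner: €2406. OOP to date €9438.60. Insurer: €6015 − €2406 = €3609.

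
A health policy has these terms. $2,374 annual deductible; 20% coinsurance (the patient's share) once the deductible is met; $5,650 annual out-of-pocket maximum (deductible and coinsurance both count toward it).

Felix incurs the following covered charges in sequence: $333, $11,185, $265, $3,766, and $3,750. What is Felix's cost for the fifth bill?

$641

#1 ($333): entire amount goes to the deductible. Patient pays $333; OOP now $333.
#2 ($11,185): $2,041 to deductible, leaving $9,144; coinsurance $9,144 × 20% = $1,828.80. Cost to patient: $3,869.80. OOP to date $4,202.80.
#3 ($265): deductible met; 20% of $265 = $53. Patient owes $53 (running OOP $4,255.80).
#4 ($3,766): deductible met; 20% of $3,766 = $753.20. Patient pays $753.20; OOP now $5,009.
#5 ($3,750): deductible already satisfied, so patient's share is 20% × $3,750 = $750. OOP would hit $5,759 > $5,650, so the cap limits the patient to $5,650 − $5,009 = $641.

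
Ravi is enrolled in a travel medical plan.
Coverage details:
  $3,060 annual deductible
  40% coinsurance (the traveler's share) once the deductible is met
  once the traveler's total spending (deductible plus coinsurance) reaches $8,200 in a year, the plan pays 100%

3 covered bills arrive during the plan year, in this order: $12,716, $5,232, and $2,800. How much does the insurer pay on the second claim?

$3,954.40

Claim 1 — $12,716: $3,060 finishes the deductible; $9,656 goes to coinsurance; traveler's 40% is $3,862.40. Cost to traveler: $6,922.40. OOP to date $6,922.40. Insurer: $12,716 − $6,922.40 = $5,793.60.
Claim 2 — $5,232: deductible met; 40% of $5,232 = $2,092.80. OOP would hit $9,015.20 > $8,200, so the cap limits the traveler to $8,200 − $6,922.40 = $1,277.60. Insurer: $5,232 − $1,277.60 = $3,954.40.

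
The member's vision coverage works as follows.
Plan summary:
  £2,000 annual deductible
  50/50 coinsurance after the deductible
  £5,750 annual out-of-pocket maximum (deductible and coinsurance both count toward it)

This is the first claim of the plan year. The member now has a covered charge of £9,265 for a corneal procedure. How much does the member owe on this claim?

Nothing has been paid toward the £2,000 deductible, so the first £2,000 of this charge is applied there.
That leaves £9,265 − £2,000 = £7,265 for coinsurance.
Member's 50% share of £7,265 is £3,632.50.
So the member owes £2,000 + £3,632.50 = £5,632.50 before any cap.
Total out-of-pocket so far would be £0 + £5,632.50 = £5,632.50, below the £5,750 cap — no reduction.

£5,632.50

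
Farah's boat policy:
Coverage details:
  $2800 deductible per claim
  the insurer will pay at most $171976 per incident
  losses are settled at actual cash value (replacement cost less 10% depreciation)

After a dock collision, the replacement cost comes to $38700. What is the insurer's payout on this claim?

$32030

Actual cash value after 10% depreciation: $38700 × 90% = $34830.
After the deductible, $34830 − $2800 = $32030 remains.
That's under the $171976 cap, so the insurer reimburses the full $32030.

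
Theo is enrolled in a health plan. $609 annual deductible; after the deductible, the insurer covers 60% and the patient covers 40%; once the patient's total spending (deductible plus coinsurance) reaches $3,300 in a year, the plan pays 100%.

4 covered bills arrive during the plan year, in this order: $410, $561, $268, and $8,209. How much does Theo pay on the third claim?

Bill 1, $410: entire amount goes to the deductible. Patient pays $410; OOP now $410.
Bill 2, $561: $199 to deductible, leaving $362; coinsurance $362 × 40% = $144.80. Cost to patient: $343.80. OOP to date $753.80.
Bill 3, $268: deductible met; 40% of $268 = $107.20. Patient pays $107.20; OOP now $861.

$107.20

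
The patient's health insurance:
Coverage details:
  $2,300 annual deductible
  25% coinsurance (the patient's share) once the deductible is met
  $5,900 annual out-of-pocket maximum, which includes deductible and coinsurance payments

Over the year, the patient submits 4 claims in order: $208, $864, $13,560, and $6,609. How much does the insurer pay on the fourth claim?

$6,092

#1 ($208): entire amount goes to the deductible. Patient owes $208 (running OOP $208). Insurer: $208 − $208 = $0.
#2 ($864): fully absorbed by the deductible. Patient owes $864 (running OOP $1,072). Insurer: $864 − $864 = $0.
#3 ($13,560): $1,228 finishes the deductible; $12,332 goes to coinsurance; coinsurance $12,332 × 25% = $3,083. Patient pays $4,311; OOP now $5,383. Insurer: $13,560 − $4,311 = $9,249.
#4 ($6,609): deductible already satisfied, so patient's share is 25% × $6,609 = $1,652.25. That would push OOP to $7,035.25, over the $5,900 cap, so patient pays $5,900 − $5,383 = $517. Plan pays $6,609 − $517 = $6,092.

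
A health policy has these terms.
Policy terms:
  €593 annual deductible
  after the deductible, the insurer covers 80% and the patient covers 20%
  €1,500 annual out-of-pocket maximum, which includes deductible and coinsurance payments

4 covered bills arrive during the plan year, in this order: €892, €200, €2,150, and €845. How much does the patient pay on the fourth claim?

#1 (€892): deductible takes €593, €299 remains; patient's 20% is €59.80. Patient pays €652.80; OOP now €652.80.
#2 (€200): deductible met; 20% of €200 = €40. Cost to patient: €40. OOP to date €692.80.
#3 (€2,150): deductible already satisfied, so patient's share is 20% × €2,150 = €430. Patient pays €430; OOP now €1,122.80.
#4 (€845): deductible met; 20% of €845 = €169. Patient pays €169; OOP now €1,291.80.

€169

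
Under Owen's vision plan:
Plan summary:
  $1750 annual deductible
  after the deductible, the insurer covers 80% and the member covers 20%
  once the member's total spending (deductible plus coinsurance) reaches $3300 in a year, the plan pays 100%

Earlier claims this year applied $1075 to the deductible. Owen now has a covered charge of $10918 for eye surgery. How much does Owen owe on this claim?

Remaining deductible: $1750 − $1075 = $675.
The remaining $10243 (= $10918 − $675) moves to coinsurance.
Coinsurance: $10243 × 20% = $2048.60.
Member responsibility before any cap: $675 + $2048.60 = $2723.60.
Adding $2723.60 to the $1075 already spent would give $3798.60, which exceeds the $3300 cap; the member pays just $3300 − $1075 = $2225.

$2225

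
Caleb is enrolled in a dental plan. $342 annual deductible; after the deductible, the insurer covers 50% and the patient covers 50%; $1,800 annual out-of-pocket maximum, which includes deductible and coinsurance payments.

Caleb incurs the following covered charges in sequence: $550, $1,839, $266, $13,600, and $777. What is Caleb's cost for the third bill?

Claim 1 — $550: $342 finishes the deductible; $208 goes to coinsurance; 50% of $208 = $104. Patient pays $446; OOP now $446.
Claim 2 — $1,839: deductible already satisfied, so patient's share is 50% × $1,839 = $919.50. Cost to patient: $919.50. OOP to date $1,365.50.
Claim 3 — $266: deductible met; 50% of $266 = $133. Patient owes $133 (running OOP $1,498.50).

$133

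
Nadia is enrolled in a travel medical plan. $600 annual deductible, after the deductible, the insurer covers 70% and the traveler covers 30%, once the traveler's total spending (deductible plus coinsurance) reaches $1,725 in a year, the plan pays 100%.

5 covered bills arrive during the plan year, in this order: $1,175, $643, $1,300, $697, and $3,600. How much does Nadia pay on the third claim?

Claim 1 — $1,175: $600 finishes the deductible; $575 goes to coinsurance; traveler's 30% is $172.50. Traveler pays $772.50; OOP now $772.50.
Claim 2 — $643: 30% coinsurance on $643 = $192.90. Traveler pays $192.90; OOP now $965.40.
Claim 3 — $1,300: deductible met; 30% of $1,300 = $390. Traveler owes $390 (running OOP $1,355.40).

$390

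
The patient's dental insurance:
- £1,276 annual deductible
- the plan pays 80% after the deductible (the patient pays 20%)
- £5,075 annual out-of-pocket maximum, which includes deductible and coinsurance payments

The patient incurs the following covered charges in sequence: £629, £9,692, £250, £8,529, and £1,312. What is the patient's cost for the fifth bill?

#1 (£629): fully absorbed by the deductible. Cost to patient: £629. OOP to date £629.
#2 (£9,692): £647 finishes the deductible; £9,045 goes to coinsurance; patient's 20% is £1,809. Patient owes £2,456 (running OOP £3,085).
#3 (£250): deductible met; 20% of £250 = £50. Patient owes £50 (running OOP £3,135).
#4 (£8,529): deductible met; 20% of £8,529 = £1,705.80. Patient owes £1,705.80 (running OOP £4,840.80).
#5 (£1,312): deductible met; 20% of £1,312 = £262.40. OOP would hit £5,103.20 > £5,075, so the cap limits the patient to £5,075 − £4,840.80 = £234.20.

£234.20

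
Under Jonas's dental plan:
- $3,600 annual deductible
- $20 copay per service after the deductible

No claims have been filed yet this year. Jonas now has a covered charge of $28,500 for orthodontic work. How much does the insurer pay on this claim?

Deductible not yet touched, so the first $3,600 of the bill goes to the deductible.
That leaves $28,500 − $3,600 = $24,900 for the copay.
Copay on this service: $20.
So the patient owes $3,600 + $20 = $3,620.
Insurer pays the balance: $28,500 − $3,620 = $24,880.

$24,880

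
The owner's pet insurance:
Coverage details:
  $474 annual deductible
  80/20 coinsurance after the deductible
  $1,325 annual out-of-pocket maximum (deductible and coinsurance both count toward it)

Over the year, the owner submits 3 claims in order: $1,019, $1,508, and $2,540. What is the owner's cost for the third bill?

#1 ($1,019): $474 to deductible, leaving $545; owner's 20% is $109. Owner pays $583; OOP now $583.
#2 ($1,508): deductible met; 20% of $1,508 = $301.60. Owner owes $301.60 (running OOP $884.60).
#3 ($2,540): 20% coinsurance on $2,540 = $508. That would push OOP to $1,392.60, over the $1,325 cap, so owner pays $1,325 − $884.60 = $440.40.

$440.40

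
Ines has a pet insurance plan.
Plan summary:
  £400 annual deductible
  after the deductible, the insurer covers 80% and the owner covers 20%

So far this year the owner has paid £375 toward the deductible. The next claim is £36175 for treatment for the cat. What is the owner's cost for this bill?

Remaining deductible: £400 − £375 = £25.
That leaves £36175 − £25 = £36150 for coinsurance.
Coinsurance: £36150 × 20% = £7230.
That puts the owner's cost at £25 + £7230 = £7255.

£7255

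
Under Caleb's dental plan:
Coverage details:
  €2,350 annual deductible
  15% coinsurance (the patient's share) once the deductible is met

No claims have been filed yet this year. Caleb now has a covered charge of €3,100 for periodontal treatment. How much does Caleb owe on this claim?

Deductible not yet touched, so the first €2,350 of the bill goes to the deductible.
The remaining €750 (= €3,100 − €2,350) moves to coinsurance.
Patient's 15% share of €750 is €112.50.
That puts the patient's cost at €2,350 + €112.50 = €2,462.50.

€2,462.50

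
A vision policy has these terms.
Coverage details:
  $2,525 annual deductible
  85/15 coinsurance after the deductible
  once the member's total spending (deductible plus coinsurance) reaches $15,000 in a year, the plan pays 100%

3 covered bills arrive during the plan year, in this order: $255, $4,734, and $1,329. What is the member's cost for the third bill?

#1 ($255): entire amount goes to the deductible. Member owes $255 (running OOP $255).
#2 ($4,734): $2,270 to deductible, leaving $2,464; member's 15% is $369.60. Member owes $2,639.60 (running OOP $2,894.60).
#3 ($1,329): deductible already satisfied, so member's share is 15% × $1,329 = $199.35. Member pays $199.35; OOP now $3,093.95.

$199.35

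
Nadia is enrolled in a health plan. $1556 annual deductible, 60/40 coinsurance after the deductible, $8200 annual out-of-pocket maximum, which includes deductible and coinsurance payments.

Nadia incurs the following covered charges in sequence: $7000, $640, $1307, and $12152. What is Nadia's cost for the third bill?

$522.80

Claim 1 — $7000: $1556 finishes the deductible; $5444 goes to coinsurance; coinsurance $5444 × 40% = $2177.60. Cost to patient: $3733.60. OOP to date $3733.60.
Claim 2 — $640: deductible already satisfied, so patient's share is 40% × $640 = $256. Patient owes $256 (running OOP $3989.60).
Claim 3 — $1307: deductible already satisfied, so patient's share is 40% × $1307 = $522.80. Patient owes $522.80 (running OOP $4512.40).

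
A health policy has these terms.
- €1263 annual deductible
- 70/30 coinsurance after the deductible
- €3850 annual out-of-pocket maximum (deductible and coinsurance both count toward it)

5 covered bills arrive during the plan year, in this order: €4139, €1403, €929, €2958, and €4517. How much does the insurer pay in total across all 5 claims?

€10096

#1 (€4139): €1263 to deductible, leaving €2876; coinsurance €2876 × 30% = €862.80. Cost to patient: €2125.80. OOP to date €2125.80. Plan pays €4139 − €2125.80 = €2013.20.
#2 (€1403): deductible already satisfied, so patient's share is 30% × €1403 = €420.90. Patient owes €420.90 (running OOP €2546.70). Plan pays €1403 − €420.90 = €982.10.
#3 (€929): 30% coinsurance on €929 = €278.70. Patient pays €278.70; OOP now €2825.40. Insurer: €929 − €278.70 = €650.30.
#4 (€2958): deductible already satisfied, so patient's share is 30% × €2958 = €887.40. Patient pays €887.40; OOP now €3712.80. Plan pays €2958 − €887.40 = €2070.60.
#5 (€4517): deductible already satisfied, so patient's share is 30% × €4517 = €1355.10. OOP would hit €5067.90 > €3850, so the cap limits the patient to €3850 − €3712.80 = €137.20. Insurer: €4517 − €137.20 = €4379.80.
Insurer total: €2013.20 + €982.10 + €650.30 + €2070.60 + €4379.80 = €10096.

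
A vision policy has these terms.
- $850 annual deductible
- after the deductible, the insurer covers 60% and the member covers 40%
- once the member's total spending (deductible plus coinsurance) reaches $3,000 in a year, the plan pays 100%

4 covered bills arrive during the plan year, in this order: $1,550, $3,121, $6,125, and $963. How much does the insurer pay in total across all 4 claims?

$8,759

Bill 1, $1,550: $850 finishes the deductible; $700 goes to coinsurance; member's 40% is $280. Cost to member: $1,130. OOP to date $1,130. Insurer: $1,550 − $1,130 = $420.
Bill 2, $3,121: deductible already satisfied, so member's share is 40% × $3,121 = $1,248.40. Member pays $1,248.40; OOP now $2,378.40. Insurer: $3,121 − $1,248.40 = $1,872.60.
Bill 3, $6,125: deductible met; 40% of $6,125 = $2,450. That would push OOP to $4,828.40, over the $3,000 cap, so member pays $3,000 − $2,378.40 = $621.60. Insurer: $6,125 − $621.60 = $5,503.40.
Bill 4, $963: 40% coinsurance on $963 = $385.20. OOP would hit $3,385.20 > $3,000, so the cap limits the member to $3,000 − $3,000 = $0. Insurer: $963 − $0 = $963.
Insurer total: $420 + $1,872.60 + $5,503.40 + $963 = $8,759.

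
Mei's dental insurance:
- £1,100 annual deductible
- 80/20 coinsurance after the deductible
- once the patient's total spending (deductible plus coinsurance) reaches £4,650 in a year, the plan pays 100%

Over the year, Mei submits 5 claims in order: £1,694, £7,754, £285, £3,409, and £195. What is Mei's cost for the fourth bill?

Claim 1 — £1,694: £1,100 to deductible, leaving £594; 20% of £594 = £118.80. Patient owes £1,218.80 (running OOP £1,218.80).
Claim 2 — £7,754: deductible already satisfied, so patient's share is 20% × £7,754 = £1,550.80. Patient pays £1,550.80; OOP now £2,769.60.
Claim 3 — £285: deductible met; 20% of £285 = £57. Patient pays £57; OOP now £2,826.60.
Claim 4 — £3,409: deductible already satisfied, so patient's share is 20% × £3,409 = £681.80. Patient pays £681.80; OOP now £3,508.40.

£681.80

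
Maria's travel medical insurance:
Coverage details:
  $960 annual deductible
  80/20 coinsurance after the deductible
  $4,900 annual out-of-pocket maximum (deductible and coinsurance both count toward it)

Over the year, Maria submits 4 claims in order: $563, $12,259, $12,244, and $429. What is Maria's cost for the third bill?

$1,567.60

Bill 1, $563: fully absorbed by the deductible. Traveler owes $563 (running OOP $563).
Bill 2, $12,259: $397 to deductible, leaving $11,862; coinsurance $11,862 × 20% = $2,372.40. Traveler pays $2,769.40; OOP now $3,332.40.
Bill 3, $12,244: deductible met; 20% of $12,244 = $2,448.80. Adding that to $3,332.40 gives $5,781.20, past the $4,900 cap; traveler pays only $4,900 − $3,332.40 = $1,567.60.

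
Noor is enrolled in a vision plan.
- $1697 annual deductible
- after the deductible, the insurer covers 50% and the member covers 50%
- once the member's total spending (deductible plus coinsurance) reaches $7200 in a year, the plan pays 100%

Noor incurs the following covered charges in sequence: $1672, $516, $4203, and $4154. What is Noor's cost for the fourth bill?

$2077

#1 ($1672): fully absorbed by the deductible. Member owes $1672 (running OOP $1672).
#2 ($516): $25 finishes the deductible; $491 goes to coinsurance; 50% of $491 = $245.50. Member owes $270.50 (running OOP $1942.50).
#3 ($4203): deductible met; 50% of $4203 = $2101.50. Cost to member: $2101.50. OOP to date $4044.
#4 ($4154): deductible already satisfied, so member's share is 50% × $4154 = $2077. Cost to member: $2077. OOP to date $6121.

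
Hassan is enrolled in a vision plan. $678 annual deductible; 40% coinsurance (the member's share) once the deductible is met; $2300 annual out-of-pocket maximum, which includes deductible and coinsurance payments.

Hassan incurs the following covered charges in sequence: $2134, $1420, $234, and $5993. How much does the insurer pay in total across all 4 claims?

Claim 1 — $2134: $678 to deductible, leaving $1456; 40% of $1456 = $582.40. Member owes $1260.40 (running OOP $1260.40). Insurer: $2134 − $1260.40 = $873.60.
Claim 2 — $1420: 40% coinsurance on $1420 = $568. Member owes $568 (running OOP $1828.40). Insurer: $1420 − $568 = $852.
Claim 3 — $234: deductible already satisfied, so member's share is 40% × $234 = $93.60. Member pays $93.60; OOP now $1922. Insurer: $234 − $93.60 = $140.40.
Claim 4 — $5993: deductible already satisfied, so member's share is 40% × $5993 = $2397.20. That would push OOP to $4319.20, over the $2300 cap, so member pays $2300 − $1922 = $378. Plan pays $5993 − $378 = $5615.
Insurer total: $873.60 + $852 + $140.40 + $5615 = $7481.

$7481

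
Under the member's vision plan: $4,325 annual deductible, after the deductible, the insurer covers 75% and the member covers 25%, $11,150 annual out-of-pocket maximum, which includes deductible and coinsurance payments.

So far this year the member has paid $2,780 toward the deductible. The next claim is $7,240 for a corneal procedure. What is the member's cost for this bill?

$2,780 of the $4,325 deductible is already met, leaving $1,545.
After the $1,545 deductible portion, $7,240 − $1,545 = $5,695 is subject to coinsurance.
25% of $5,695 = $1,423.75 falls to the member.
So the member owes $1,545 + $1,423.75 = $2,968.75 before any cap.
Cumulative spending $2,780 + $2,968.75 = $5,748.75 stays under the $11,150 maximum.

$2,968.75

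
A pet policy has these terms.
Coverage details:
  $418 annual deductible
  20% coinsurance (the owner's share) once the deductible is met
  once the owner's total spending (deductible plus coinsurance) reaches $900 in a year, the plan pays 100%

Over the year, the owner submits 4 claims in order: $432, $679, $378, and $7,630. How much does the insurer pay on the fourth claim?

Claim 1 ($432): deductible takes $418, $14 remains; 20% of $14 = $2.80. Owner pays $420.80; OOP now $420.80. Insurer: $432 − $420.80 = $11.20.
Claim 2 ($679): deductible met; 20% of $679 = $135.80. Owner pays $135.80; OOP now $556.60. Insurer: $679 − $135.80 = $543.20.
Claim 3 ($378): 20% coinsurance on $378 = $75.60. Cost to owner: $75.60. OOP to date $632.20. Insurer: $378 − $75.60 = $302.40.
Claim 4 ($7,630): deductible already satisfied, so owner's share is 20% × $7,630 = $1,526. That would push OOP to $2,158.20, over the $900 cap, so owner pays $900 − $632.20 = $267.80. Insurer: $7,630 − $267.80 = $7,362.20.

$7,362.20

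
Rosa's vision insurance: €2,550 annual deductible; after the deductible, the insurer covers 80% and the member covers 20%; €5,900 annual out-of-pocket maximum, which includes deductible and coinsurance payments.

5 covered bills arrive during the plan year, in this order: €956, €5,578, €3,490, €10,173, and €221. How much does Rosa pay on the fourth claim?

#1 (€956): entire amount goes to the deductible. Member pays €956; OOP now €956.
#2 (€5,578): deductible takes €1,594, €3,984 remains; coinsurance €3,984 × 20% = €796.80. Member owes €2,390.80 (running OOP €3,346.80).
#3 (€3,490): deductible already satisfied, so member's share is 20% × €3,490 = €698. Member pays €698; OOP now €4,044.80.
#4 (€10,173): deductible met; 20% of €10,173 = €2,034.60. OOP would hit €6,079.40 > €5,900, so the cap limits the member to €5,900 − €4,044.80 = €1,855.20.

€1,855.20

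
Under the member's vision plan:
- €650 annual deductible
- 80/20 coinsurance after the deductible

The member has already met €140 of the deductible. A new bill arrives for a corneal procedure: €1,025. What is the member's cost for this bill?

€613

€140 of the €650 deductible is already met, leaving €510.
After the €510 deductible portion, €1,025 − €510 = €515 is subject to coinsurance.
20% of €515 = €103 falls to the member.
Member responsibility: €510 + €103 = €613.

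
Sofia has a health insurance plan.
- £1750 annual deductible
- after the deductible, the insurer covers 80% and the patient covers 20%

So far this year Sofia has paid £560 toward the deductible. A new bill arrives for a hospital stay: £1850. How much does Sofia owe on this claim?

£1322

Remaining deductible: £1750 − £560 = £1190.
That leaves £1850 − £1190 = £660 for coinsurance.
Patient's 20% share of £660 is £132.
Patient responsibility: £1190 + £132 = £1322.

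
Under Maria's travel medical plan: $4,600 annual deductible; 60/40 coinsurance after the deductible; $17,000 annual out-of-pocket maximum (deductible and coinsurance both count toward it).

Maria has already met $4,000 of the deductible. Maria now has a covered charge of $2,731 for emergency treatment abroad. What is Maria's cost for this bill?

$1,452.40

Deductible still to meet: $4,600 − $4,000 = $600.
That leaves $2,731 − $600 = $2,131 for coinsurance.
Traveler's 40% share of $2,131 is $852.40.
That puts the traveler's cost at $600 + $852.40 = $1,452.40 before any cap.
Total out-of-pocket so far would be $4,000 + $1,452.40 = $5,452.40, below the $17,000 cap — no reduction.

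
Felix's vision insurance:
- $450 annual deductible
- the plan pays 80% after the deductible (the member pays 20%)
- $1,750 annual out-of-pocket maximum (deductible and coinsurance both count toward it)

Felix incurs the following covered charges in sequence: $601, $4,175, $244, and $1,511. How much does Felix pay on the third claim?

$48.80

Bill 1, $601: deductible takes $450, $151 remains; 20% of $151 = $30.20. Member pays $480.20; OOP now $480.20.
Bill 2, $4,175: deductible met; 20% of $4,175 = $835. Member owes $835 (running OOP $1,315.20).
Bill 3, $244: deductible already satisfied, so member's share is 20% × $244 = $48.80. Cost to member: $48.80. OOP to date $1,364.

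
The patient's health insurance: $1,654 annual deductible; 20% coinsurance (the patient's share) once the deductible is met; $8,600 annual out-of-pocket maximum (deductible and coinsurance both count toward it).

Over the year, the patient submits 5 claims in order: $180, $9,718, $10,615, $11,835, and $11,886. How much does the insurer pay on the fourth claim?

$9,468

#1 ($180): fully absorbed by the deductible. Patient pays $180; OOP now $180. Plan pays $180 − $180 = $0.
#2 ($9,718): $1,474 to deductible, leaving $8,244; 20% of $8,244 = $1,648.80. Patient pays $3,122.80; OOP now $3,302.80. Insurer: $9,718 − $3,122.80 = $6,595.20.
#3 ($10,615): deductible already satisfied, so patient's share is 20% × $10,615 = $2,123. Cost to patient: $2,123. OOP to date $5,425.80. Plan pays $10,615 − $2,123 = $8,492.
#4 ($11,835): deductible already satisfied, so patient's share is 20% × $11,835 = $2,367. Cost to patient: $2,367. OOP to date $7,792.80. Insurer: $11,835 − $2,367 = $9,468.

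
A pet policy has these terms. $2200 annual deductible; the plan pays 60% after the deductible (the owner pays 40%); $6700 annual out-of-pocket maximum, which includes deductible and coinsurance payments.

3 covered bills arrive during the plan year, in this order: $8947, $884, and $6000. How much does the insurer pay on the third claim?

Bill 1, $8947: $2200 to deductible, leaving $6747; coinsurance $6747 × 40% = $2698.80. Owner pays $4898.80; OOP now $4898.80. Insurer: $8947 − $4898.80 = $4048.20.
Bill 2, $884: 40% coinsurance on $884 = $353.60. Owner owes $353.60 (running OOP $5252.40). Insurer: $884 − $353.60 = $530.40.
Bill 3, $6000: 40% coinsurance on $6000 = $2400. OOP would hit $7652.40 > $6700, so the cap limits the owner to $6700 − $5252.40 = $1447.60. Plan pays $6000 − $1447.60 = $4552.40.

$4552.40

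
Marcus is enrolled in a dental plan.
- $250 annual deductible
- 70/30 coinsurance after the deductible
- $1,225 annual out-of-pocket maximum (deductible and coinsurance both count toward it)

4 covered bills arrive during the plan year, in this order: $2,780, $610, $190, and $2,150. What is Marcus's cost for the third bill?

$33

Claim 1 ($2,780): deductible takes $250, $2,530 remains; coinsurance $2,530 × 30% = $759. Patient owes $1,009 (running OOP $1,009).
Claim 2 ($610): deductible met; 30% of $610 = $183. Patient pays $183; OOP now $1,192.
Claim 3 ($190): deductible already satisfied, so patient's share is 30% × $190 = $57. OOP would hit $1,249 > $1,225, so the cap limits the patient to $1,225 − $1,192 = $33.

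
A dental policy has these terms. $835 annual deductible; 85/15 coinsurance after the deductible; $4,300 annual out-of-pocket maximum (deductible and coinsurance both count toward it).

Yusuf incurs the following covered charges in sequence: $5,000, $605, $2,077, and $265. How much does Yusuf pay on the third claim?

Claim 1 ($5,000): deductible takes $835, $4,165 remains; patient's 15% is $624.75. Cost to patient: $1,459.75. OOP to date $1,459.75.
Claim 2 ($605): deductible already satisfied, so patient's share is 15% × $605 = $90.75. Patient pays $90.75; OOP now $1,550.50.
Claim 3 ($2,077): deductible already satisfied, so patient's share is 15% × $2,077 = $311.55. Cost to patient: $311.55. OOP to date $1,862.05.

$311.55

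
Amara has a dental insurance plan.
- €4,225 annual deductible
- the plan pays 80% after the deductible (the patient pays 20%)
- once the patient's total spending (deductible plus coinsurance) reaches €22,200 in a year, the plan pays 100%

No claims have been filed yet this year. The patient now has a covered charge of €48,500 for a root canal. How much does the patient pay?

The full €4,225 deductible is still open; €4,225 of this bill applies to it.
The remaining €44,275 (= €48,500 − €4,225) moves to coinsurance.
Patient's 20% share of €44,275 is €8,855.
That puts the patient's cost at €4,225 + €8,855 = €13,080 before any cap.
Year-to-date out-of-pocket becomes €0 + €13,080 = €13,080, still under the €22,200 maximum, so no cap applies.

€13,080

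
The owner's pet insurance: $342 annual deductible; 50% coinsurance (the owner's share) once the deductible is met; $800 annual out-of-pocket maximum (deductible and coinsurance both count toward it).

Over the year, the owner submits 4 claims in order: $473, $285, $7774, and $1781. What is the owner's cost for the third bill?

$250

Claim 1 ($473): deductible takes $342, $131 remains; 50% of $131 = $65.50. Cost to owner: $407.50. OOP to date $407.50.
Claim 2 ($285): deductible already satisfied, so owner's share is 50% × $285 = $142.50. Owner owes $142.50 (running OOP $550).
Claim 3 ($7774): deductible already satisfied, so owner's share is 50% × $7774 = $3887. That would push OOP to $4437, over the $800 cap, so owner pays $800 − $550 = $250.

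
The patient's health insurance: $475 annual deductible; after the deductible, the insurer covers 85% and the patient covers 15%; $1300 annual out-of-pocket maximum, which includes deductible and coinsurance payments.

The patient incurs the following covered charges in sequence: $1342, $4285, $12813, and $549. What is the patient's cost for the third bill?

Bill 1, $1342: $475 to deductible, leaving $867; coinsurance $867 × 15% = $130.05. Cost to patient: $605.05. OOP to date $605.05.
Bill 2, $4285: deductible met; 15% of $4285 = $642.75. Patient pays $642.75; OOP now $1247.80.
Bill 3, $12813: deductible met; 15% of $12813 = $1921.95. Adding that to $1247.80 gives $3169.75, past the $1300 cap; patient pays only $1300 − $1247.80 = $52.20.

$52.20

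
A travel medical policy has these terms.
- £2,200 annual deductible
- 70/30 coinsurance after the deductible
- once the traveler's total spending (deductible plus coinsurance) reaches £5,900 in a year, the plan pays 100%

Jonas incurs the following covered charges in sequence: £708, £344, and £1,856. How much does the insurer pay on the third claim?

£495.60

Claim 1 (£708): fully absorbed by the deductible. Traveler pays £708; OOP now £708. Plan pays £708 − £708 = £0.
Claim 2 (£344): all of it applies to the deductible. Traveler owes £344 (running OOP £1,052). Plan pays £344 − £344 = £0.
Claim 3 (£1,856): deductible takes £1,148, £708 remains; coinsurance £708 × 30% = £212.40. Cost to traveler: £1,360.40. OOP to date £2,412.40. Plan pays £1,856 − £1,360.40 = £495.60.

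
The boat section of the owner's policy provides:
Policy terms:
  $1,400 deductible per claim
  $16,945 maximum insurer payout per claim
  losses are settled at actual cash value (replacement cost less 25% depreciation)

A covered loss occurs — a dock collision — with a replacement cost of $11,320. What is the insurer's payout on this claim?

Depreciate 25%: the covered value is $11,320 × 0.75 = $8,490.
Subtract the deductible: $8,490 − $1,400 = $7,090.
$7,090 ≤ $16,945, so the limit doesn't bind; insurer pays $7,090.

$7,090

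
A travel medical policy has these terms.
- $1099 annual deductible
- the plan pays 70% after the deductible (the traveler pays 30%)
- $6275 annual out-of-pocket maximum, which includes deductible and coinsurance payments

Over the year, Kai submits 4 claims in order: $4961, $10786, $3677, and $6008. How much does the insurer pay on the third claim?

#1 ($4961): $1099 to deductible, leaving $3862; coinsurance $3862 × 30% = $1158.60. Traveler owes $2257.60 (running OOP $2257.60). Insurer: $4961 − $2257.60 = $2703.40.
#2 ($10786): deductible already satisfied, so traveler's share is 30% × $10786 = $3235.80. Cost to traveler: $3235.80. OOP to date $5493.40. Plan pays $10786 − $3235.80 = $7550.20.
#3 ($3677): 30% coinsurance on $3677 = $1103.10. That would push OOP to $6596.50, over the $6275 cap, so traveler pays $6275 − $5493.40 = $781.60. Plan pays $3677 − $781.60 = $2895.40.

$2895.40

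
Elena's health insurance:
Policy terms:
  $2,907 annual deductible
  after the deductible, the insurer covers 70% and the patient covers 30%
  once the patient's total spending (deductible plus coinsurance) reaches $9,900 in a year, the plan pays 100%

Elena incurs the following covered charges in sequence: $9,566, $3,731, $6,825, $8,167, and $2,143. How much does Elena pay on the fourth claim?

#1 ($9,566): $2,907 finishes the deductible; $6,659 goes to coinsurance; patient's 30% is $1,997.70. Patient owes $4,904.70 (running OOP $4,904.70).
#2 ($3,731): deductible already satisfied, so patient's share is 30% × $3,731 = $1,119.30. Patient pays $1,119.30; OOP now $6,024.
#3 ($6,825): 30% coinsurance on $6,825 = $2,047.50. Patient owes $2,047.50 (running OOP $8,071.50).
#4 ($8,167): 30% coinsurance on $8,167 = $2,450.10. Adding that to $8,071.50 gives $10,521.60, past the $9,900 cap; patient pays only $9,900 − $8,071.50 = $1,828.50.

$1,828.50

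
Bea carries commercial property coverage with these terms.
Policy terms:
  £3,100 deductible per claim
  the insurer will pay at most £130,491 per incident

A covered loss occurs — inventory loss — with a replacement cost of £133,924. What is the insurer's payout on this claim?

After the deductible, £133,924 − £3,100 = £130,824 remains.
The £130,491 per-incident cap binds; insurer pays £130,491.

£130,491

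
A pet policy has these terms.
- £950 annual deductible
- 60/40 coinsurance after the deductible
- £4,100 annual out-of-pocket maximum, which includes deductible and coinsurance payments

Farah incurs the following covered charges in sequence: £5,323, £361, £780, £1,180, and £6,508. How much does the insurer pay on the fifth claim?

Claim 1 (£5,323): deductible takes £950, £4,373 remains; 40% of £4,373 = £1,749.20. Owner pays £2,699.20; OOP now £2,699.20. Plan pays £5,323 − £2,699.20 = £2,623.80.
Claim 2 (£361): deductible already satisfied, so owner's share is 40% × £361 = £144.40. Owner owes £144.40 (running OOP £2,843.60). Insurer: £361 − £144.40 = £216.60.
Claim 3 (£780): 40% coinsurance on £780 = £312. Cost to owner: £312. OOP to date £3,155.60. Plan pays £780 − £312 = £468.
Claim 4 (£1,180): deductible met; 40% of £1,180 = £472. Owner owes £472 (running OOP £3,627.60). Plan pays £1,180 − £472 = £708.
Claim 5 (£6,508): deductible met; 40% of £6,508 = £2,603.20. Adding that to £3,627.60 gives £6,230.80, past the £4,100 cap; owner pays only £4,100 − £3,627.60 = £472.40. Plan pays £6,508 − £472.40 = £6,035.60.

£6,035.60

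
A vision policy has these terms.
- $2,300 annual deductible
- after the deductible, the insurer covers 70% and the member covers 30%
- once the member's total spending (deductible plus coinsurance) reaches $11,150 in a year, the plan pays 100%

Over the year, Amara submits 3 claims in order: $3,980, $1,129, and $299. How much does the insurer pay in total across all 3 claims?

$2,175.60

Claim 1 — $3,980: $2,300 finishes the deductible; $1,680 goes to coinsurance; 30% of $1,680 = $504. Member owes $2,804 (running OOP $2,804). Plan pays $3,980 − $2,804 = $1,176.
Claim 2 — $1,129: deductible met; 30% of $1,129 = $338.70. Member pays $338.70; OOP now $3,142.70. Plan pays $1,129 − $338.70 = $790.30.
Claim 3 — $299: 30% coinsurance on $299 = $89.70. Member pays $89.70; OOP now $3,232.40. Insurer: $299 − $89.70 = $209.30.
Insurer total: $1,176 + $790.30 + $209.30 = $2,175.60.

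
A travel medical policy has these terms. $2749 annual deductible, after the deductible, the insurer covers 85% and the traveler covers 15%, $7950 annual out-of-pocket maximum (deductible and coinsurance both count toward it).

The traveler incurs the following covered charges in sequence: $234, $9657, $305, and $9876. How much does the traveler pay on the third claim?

$45.75

Claim 1 ($234): entire amount goes to the deductible. Traveler pays $234; OOP now $234.
Claim 2 ($9657): $2515 to deductible, leaving $7142; 15% of $7142 = $1071.30. Cost to traveler: $3586.30. OOP to date $3820.30.
Claim 3 ($305): deductible met; 15% of $305 = $45.75. Traveler owes $45.75 (running OOP $3866.05).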